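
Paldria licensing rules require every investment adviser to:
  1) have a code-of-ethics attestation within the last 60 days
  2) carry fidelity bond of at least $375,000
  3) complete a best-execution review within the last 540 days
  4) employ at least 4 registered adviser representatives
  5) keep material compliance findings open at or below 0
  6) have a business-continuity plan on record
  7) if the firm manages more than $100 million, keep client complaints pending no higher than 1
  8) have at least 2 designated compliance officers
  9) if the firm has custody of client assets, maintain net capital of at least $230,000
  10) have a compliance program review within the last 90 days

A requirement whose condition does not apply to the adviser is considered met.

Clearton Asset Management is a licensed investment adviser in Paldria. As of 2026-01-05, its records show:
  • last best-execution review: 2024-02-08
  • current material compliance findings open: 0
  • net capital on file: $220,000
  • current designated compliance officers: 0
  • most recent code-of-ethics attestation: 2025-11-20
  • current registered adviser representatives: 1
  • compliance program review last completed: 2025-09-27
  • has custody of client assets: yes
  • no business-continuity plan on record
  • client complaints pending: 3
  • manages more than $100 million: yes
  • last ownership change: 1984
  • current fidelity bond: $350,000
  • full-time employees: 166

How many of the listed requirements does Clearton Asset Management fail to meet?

8

1. code-of-ethics attestation 46 days ago vs limit 60 → met
2. fidelity bond $350,000 < $375,000 → not met
3. best-execution review 697 days ago vs limit 540 → not met
4. registered adviser representatives 1 < 4 → not met
5. material compliance findings open 0 ≤ 0 → met
6. business-continuity plan absent → not met
7. condition 'manages more than $100 million' holds; client complaints pending 3 > 1 → not met
8. designated compliance officers 0 < 2 → not met
9. condition 'has custody of client assets' holds; net capital $220,000 < $230,000 → not met
10. compliance program review 100 days ago vs limit 90 → not met
Not met: 8 of 10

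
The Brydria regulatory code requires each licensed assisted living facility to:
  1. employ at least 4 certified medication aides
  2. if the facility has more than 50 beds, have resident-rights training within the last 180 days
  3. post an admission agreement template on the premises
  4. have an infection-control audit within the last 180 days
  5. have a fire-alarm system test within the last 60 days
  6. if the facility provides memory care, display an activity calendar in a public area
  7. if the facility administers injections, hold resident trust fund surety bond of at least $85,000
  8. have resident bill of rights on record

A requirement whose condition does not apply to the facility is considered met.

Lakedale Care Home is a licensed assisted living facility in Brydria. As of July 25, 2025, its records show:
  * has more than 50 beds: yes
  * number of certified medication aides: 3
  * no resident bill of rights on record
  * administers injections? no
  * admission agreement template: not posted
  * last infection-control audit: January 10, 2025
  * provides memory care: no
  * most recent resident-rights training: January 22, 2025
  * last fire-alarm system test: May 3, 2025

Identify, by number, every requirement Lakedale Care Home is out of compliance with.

1. certified medication aides 3 < 4 → not met
2. condition 'has more than 50 beds' holds; resident-rights training 184 days ago vs limit 180 → not met
3. admission agreement template absent → not met
4. infection-control audit 196 days ago vs limit 180 → not met
5. fire-alarm system test 83 days ago vs limit 60 → not met
6. condition 'provides memory care' does not hold → requirement n/a → met
7. condition 'administers injections' does not hold → requirement n/a → met
8. resident bill of rights absent → not met
Not met: 1, 2, 3, 4, 5, 8

1, 2, 3, 4, 5, 8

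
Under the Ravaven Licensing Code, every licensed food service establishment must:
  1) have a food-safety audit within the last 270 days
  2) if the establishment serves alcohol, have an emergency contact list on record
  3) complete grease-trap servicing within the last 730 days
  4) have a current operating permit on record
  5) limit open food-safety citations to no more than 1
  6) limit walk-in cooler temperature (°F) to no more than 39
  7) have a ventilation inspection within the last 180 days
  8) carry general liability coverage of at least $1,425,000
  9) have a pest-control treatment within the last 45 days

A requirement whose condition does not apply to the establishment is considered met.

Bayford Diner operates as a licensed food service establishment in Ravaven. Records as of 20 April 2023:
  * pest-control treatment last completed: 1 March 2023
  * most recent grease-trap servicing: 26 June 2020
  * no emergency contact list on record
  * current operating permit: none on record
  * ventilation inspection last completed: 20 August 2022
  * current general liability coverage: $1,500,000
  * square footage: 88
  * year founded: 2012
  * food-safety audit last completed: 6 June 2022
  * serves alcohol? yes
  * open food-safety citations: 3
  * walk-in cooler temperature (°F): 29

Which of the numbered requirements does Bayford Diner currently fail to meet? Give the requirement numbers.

1. food-safety audit 318 days ago vs limit 270 → not met
2. condition 'serves alcohol' holds; emergency contact list absent → not met
3. grease-trap servicing 1028 days ago vs limit 730 → not met
4. current operating permit absent → not met
5. open food-safety citations 3 > 1 → not met
6. walk-in cooler temperature (°F) 29 ≤ 39 → met
7. ventilation inspection 243 days ago vs limit 180 → not met
8. general liability coverage $1,500,000 ≥ $1,425,000 → met
9. pest-control treatment 50 days ago vs limit 45 → not met
Not met: 1, 2, 3, 4, 5, 7, 9

1, 2, 3, 4, 5, 7, 9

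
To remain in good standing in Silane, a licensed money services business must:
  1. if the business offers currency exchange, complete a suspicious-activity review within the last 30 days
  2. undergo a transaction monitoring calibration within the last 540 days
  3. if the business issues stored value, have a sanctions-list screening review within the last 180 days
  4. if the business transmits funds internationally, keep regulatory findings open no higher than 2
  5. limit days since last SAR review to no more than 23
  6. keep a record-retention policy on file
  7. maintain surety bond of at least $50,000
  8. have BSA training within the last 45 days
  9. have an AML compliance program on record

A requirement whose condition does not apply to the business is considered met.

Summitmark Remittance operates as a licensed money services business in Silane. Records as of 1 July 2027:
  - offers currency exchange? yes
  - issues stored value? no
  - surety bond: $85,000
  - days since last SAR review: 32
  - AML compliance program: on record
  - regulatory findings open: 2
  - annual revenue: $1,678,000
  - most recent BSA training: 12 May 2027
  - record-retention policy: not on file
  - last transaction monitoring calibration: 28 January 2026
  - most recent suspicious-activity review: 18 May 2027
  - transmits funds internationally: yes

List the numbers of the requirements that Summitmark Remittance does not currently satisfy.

1. condition 'offers currency exchange' holds; suspicious-activity review 44 days ago vs limit 30 → not met
2. transaction monitoring calibration 519 days ago vs limit 540 → met
3. condition 'issues stored value' does not hold → requirement n/a → met
4. condition 'transmits funds internationally' holds; regulatory findings open 2 ≤ 2 → met
5. days since last SAR review 32 > 23 → not met
6. record-retention policy absent → not met
7. surety bond $85,000 ≥ $50,000 → met
8. BSA training 50 days ago vs limit 45 → not met
9. AML compliance program present → met
Not met: 1, 5, 6, 8

1, 5, 6, 8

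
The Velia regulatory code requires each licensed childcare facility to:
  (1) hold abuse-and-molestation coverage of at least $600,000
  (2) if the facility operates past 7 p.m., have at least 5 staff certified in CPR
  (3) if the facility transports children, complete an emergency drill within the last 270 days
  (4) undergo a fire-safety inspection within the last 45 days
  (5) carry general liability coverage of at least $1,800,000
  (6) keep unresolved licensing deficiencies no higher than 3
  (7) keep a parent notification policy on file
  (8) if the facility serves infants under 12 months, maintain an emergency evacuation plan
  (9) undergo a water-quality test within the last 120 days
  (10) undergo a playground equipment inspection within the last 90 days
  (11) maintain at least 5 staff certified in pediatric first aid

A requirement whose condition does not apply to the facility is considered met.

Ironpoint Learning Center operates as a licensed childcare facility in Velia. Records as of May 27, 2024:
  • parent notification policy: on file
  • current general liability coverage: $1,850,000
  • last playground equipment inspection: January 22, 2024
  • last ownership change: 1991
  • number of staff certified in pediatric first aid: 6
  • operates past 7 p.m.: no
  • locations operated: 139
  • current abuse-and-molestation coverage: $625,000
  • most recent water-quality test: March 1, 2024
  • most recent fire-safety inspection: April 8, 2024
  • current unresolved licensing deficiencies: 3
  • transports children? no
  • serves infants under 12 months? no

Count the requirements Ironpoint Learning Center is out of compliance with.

2

1. abuse-and-molestation coverage $625,000 ≥ $600,000 → met
2. condition 'operates past 7 p.m.' does not hold → requirement n/a → met
3. condition 'transports children' does not hold → requirement n/a → met
4. fire-safety inspection 49 days ago vs limit 45 → not met
5. general liability coverage $1,850,000 ≥ $1,800,000 → met
6. unresolved licensing deficiencies 3 ≤ 3 → met
7. parent notification policy present → met
8. condition 'serves infants under 12 months' does not hold → requirement n/a → met
9. water-quality test 87 days ago vs limit 120 → met
10. playground equipment inspection 126 days ago vs limit 90 → not met
11. staff certified in pediatric first aid 6 ≥ 5 → met
Not met: 2 of 11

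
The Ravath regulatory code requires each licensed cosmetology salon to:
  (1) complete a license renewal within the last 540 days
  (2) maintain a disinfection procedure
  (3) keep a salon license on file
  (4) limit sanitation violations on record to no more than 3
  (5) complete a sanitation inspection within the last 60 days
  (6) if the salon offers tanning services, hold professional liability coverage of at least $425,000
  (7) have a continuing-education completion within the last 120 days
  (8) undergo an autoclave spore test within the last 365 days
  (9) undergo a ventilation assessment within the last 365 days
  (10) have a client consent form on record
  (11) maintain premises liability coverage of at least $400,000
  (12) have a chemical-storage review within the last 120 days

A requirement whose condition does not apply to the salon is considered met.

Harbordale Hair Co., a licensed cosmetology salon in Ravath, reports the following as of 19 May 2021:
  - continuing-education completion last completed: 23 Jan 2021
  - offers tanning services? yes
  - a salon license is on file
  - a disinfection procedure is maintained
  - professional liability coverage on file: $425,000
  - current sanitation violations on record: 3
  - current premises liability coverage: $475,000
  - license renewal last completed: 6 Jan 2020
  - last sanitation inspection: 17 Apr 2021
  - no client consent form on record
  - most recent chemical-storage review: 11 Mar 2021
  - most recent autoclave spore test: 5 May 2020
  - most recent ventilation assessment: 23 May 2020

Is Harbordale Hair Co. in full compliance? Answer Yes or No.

1. license renewal 499 days ago vs limit 540 → met
2. disinfection procedure present → met
3. salon license present → met
4. sanitation violations on record 3 ≤ 3 → met
5. sanitation inspection 32 days ago vs limit 60 → met
6. condition 'offers tanning services' holds; professional liability coverage $425,000 ≥ $425,000 → met
7. continuing-education completion 116 days ago vs limit 120 → met
8. autoclave spore test 379 days ago vs limit 365 → not met
9. ventilation assessment 361 days ago vs limit 365 → met
10. client consent form absent → not met
11. premises liability coverage $475,000 ≥ $400,000 → met
12. chemical-storage review 69 days ago vs limit 120 → met
Not met: 8, 10

No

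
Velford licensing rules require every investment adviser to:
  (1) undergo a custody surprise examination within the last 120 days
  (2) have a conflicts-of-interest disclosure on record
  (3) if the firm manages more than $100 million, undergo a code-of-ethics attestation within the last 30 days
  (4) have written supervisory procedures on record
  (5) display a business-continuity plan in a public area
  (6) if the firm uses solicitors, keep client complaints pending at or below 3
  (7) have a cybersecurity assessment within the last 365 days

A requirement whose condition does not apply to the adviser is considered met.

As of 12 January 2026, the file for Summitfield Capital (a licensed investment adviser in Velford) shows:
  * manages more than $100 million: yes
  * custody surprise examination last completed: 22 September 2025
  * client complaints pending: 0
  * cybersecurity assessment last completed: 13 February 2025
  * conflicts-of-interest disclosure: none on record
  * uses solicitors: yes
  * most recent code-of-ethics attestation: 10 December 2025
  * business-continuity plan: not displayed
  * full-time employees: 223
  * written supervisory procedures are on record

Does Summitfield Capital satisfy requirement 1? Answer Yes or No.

1. custody surprise examination 112 days ago vs limit 120 → met

Yes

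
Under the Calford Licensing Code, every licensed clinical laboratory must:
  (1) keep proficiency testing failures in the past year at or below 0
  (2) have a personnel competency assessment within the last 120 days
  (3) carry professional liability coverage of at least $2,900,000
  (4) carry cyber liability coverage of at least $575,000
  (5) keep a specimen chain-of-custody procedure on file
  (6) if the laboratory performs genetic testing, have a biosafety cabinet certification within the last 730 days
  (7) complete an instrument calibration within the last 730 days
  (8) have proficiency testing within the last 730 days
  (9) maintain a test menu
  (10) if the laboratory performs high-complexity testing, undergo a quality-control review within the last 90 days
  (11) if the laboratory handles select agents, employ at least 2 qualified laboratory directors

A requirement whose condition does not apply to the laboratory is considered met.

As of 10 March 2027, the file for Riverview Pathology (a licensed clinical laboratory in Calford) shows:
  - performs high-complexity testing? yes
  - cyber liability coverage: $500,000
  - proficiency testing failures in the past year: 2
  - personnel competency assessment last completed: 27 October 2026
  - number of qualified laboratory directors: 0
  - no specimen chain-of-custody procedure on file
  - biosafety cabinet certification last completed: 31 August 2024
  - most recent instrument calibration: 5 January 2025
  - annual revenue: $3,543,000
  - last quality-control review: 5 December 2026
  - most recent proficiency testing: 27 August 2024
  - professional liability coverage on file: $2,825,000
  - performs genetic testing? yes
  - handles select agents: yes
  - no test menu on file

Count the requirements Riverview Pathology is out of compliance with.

11

1. proficiency testing failures in the past year 2 > 0 → not met
2. personnel competency assessment 134 days ago vs limit 120 → not met
3. professional liability coverage $2,825,000 < $2,900,000 → not met
4. cyber liability coverage $500,000 < $575,000 → not met
5. specimen chain-of-custody procedure absent → not met
6. condition 'performs genetic testing' holds; biosafety cabinet certification 921 days ago vs limit 730 → not met
7. instrument calibration 794 days ago vs limit 730 → not met
8. proficiency testing 925 days ago vs limit 730 → not met
9. test menu absent → not met
10. condition 'performs high-complexity testing' holds; quality-control review 95 days ago vs limit 90 → not met
11. condition 'handles select agents' holds; qualified laboratory directors 0 < 2 → not met
Not met: 11 of 11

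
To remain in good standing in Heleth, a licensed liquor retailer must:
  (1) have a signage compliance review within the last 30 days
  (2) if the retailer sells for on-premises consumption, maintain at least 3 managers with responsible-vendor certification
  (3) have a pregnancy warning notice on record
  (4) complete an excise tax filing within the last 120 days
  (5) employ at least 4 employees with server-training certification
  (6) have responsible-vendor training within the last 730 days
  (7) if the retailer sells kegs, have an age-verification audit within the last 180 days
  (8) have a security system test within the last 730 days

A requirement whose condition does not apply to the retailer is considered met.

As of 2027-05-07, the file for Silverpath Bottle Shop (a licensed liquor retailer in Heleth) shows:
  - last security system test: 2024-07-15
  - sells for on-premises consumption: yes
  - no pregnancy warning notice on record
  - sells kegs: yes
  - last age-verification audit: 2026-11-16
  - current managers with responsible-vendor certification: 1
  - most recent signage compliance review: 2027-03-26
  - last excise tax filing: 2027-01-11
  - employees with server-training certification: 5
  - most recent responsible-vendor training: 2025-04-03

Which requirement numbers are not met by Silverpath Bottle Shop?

1, 2, 3, 6, 8

1. signage compliance review 42 days ago vs limit 30 → not met
2. condition 'sells for on-premises consumption' holds; managers with responsible-vendor certification 1 < 3 → not met
3. pregnancy warning notice absent → not met
4. excise tax filing 116 days ago vs limit 120 → met
5. employees with server-training certification 5 ≥ 4 → met
6. responsible-vendor training 764 days ago vs limit 730 → not met
7. condition 'sells kegs' holds; age-verification audit 172 days ago vs limit 180 → met
8. security system test 1026 days ago vs limit 730 → not met
Not met: 1, 2, 3, 6, 8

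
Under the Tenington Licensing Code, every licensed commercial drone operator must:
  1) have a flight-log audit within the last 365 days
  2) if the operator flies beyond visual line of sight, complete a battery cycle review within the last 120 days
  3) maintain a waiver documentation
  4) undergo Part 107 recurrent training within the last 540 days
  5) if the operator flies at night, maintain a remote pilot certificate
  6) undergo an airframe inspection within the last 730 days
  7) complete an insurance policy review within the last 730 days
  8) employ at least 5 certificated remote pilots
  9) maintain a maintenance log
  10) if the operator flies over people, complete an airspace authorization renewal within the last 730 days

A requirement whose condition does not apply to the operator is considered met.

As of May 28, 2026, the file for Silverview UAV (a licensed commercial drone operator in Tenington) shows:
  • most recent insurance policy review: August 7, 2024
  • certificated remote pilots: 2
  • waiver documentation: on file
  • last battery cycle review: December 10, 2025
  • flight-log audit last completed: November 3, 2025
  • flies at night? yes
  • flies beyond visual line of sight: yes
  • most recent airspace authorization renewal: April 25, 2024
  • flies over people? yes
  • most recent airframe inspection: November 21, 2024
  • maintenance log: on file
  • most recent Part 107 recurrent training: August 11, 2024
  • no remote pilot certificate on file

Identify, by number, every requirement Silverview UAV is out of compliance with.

1. flight-log audit 206 days ago vs limit 365 → met
2. condition 'flies beyond visual line of sight' holds; battery cycle review 169 days ago vs limit 120 → not met
3. waiver documentation present → met
4. Part 107 recurrent training 655 days ago vs limit 540 → not met
5. condition 'flies at night' holds; remote pilot certificate absent → not met
6. airframe inspection 553 days ago vs limit 730 → met
7. insurance policy review 659 days ago vs limit 730 → met
8. certificated remote pilots 2 < 5 → not met
9. maintenance log present → met
10. condition 'flies over people' holds; airspace authorization renewal 763 days ago vs limit 730 → not met
Not met: 2, 4, 5, 8, 10

2, 4, 5, 8, 10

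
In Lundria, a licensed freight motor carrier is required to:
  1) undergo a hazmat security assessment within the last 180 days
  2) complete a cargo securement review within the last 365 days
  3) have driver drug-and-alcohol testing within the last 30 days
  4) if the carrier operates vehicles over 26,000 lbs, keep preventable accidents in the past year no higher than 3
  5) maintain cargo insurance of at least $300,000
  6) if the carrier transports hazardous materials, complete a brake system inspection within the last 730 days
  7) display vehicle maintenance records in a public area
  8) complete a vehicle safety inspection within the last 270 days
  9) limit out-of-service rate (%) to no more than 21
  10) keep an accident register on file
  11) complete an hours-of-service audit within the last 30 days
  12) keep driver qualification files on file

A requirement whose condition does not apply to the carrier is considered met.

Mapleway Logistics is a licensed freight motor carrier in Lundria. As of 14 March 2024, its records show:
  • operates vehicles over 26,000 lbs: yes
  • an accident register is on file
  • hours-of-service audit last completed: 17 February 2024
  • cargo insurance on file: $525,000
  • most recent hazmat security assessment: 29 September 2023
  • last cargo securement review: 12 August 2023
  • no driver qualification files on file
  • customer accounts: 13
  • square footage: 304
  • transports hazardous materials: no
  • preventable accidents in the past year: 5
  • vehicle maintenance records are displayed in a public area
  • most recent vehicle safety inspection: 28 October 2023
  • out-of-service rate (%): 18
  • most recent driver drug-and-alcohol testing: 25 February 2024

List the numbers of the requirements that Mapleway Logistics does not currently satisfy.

1. hazmat security assessment 167 days ago vs limit 180 → met
2. cargo securement review 215 days ago vs limit 365 → met
3. driver drug-and-alcohol testing 18 days ago vs limit 30 → met
4. condition 'operates vehicles over 26,000 lbs' holds; preventable accidents in the past year 5 > 3 → not met
5. cargo insurance $525,000 ≥ $300,000 → met
6. condition 'transports hazardous materials' does not hold → requirement n/a → met
7. vehicle maintenance records present → met
8. vehicle safety inspection 138 days ago vs limit 270 → met
9. out-of-service rate (%) 18 ≤ 21 → met
10. accident register present → met
11. hours-of-service audit 26 days ago vs limit 30 → met
12. driver qualification files absent → not met
Not met: 4, 12

4, 12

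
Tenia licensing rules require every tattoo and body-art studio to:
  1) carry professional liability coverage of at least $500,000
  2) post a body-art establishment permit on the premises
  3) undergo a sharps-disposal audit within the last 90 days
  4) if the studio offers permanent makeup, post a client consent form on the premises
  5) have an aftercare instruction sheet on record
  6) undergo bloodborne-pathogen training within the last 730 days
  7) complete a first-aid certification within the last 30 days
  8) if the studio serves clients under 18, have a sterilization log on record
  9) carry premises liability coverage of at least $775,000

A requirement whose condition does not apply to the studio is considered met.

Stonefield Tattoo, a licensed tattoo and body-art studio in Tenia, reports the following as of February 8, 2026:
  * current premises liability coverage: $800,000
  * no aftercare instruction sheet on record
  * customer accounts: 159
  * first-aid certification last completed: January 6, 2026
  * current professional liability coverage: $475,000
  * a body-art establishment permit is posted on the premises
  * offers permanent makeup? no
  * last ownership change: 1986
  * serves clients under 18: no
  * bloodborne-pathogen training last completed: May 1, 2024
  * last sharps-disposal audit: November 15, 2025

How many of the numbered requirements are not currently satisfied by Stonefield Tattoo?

3

1. professional liability coverage $475,000 < $500,000 → not met
2. body-art establishment permit present → met
3. sharps-disposal audit 85 days ago vs limit 90 → met
4. condition 'offers permanent makeup' does not hold → requirement n/a → met
5. aftercare instruction sheet absent → not met
6. bloodborne-pathogen training 648 days ago vs limit 730 → met
7. first-aid certification 33 days ago vs limit 30 → not met
8. condition 'serves clients under 18' does not hold → requirement n/a → met
9. premises liability coverage $800,000 ≥ $775,000 → met
Not met: 3 of 9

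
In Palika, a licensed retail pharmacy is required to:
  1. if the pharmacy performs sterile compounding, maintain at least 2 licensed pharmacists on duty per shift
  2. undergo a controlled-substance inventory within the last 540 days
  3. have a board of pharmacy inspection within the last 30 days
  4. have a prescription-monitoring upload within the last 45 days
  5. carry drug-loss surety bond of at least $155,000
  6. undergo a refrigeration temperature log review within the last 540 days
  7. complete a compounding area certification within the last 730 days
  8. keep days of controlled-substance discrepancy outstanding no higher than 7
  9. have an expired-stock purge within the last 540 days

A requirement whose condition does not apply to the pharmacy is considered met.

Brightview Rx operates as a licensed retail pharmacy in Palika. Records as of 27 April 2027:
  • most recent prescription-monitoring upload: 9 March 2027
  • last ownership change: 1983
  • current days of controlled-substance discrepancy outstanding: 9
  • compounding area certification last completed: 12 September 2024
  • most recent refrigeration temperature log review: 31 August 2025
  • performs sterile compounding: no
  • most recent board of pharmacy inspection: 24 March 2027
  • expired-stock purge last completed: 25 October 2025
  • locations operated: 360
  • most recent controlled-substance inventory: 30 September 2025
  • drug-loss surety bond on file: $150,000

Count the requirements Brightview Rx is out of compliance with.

8

1. condition 'performs sterile compounding' does not hold → requirement n/a → met
2. controlled-substance inventory 574 days ago vs limit 540 → not met
3. board of pharmacy inspection 34 days ago vs limit 30 → not met
4. prescription-monitoring upload 49 days ago vs limit 45 → not met
5. drug-loss surety bond $150,000 < $155,000 → not met
6. refrigeration temperature log review 604 days ago vs limit 540 → not met
7. compounding area certification 957 days ago vs limit 730 → not met
8. days of controlled-substance discrepancy outstanding 9 > 7 → not met
9. expired-stock purge 549 days ago vs limit 540 → not met
Not met: 8 of 9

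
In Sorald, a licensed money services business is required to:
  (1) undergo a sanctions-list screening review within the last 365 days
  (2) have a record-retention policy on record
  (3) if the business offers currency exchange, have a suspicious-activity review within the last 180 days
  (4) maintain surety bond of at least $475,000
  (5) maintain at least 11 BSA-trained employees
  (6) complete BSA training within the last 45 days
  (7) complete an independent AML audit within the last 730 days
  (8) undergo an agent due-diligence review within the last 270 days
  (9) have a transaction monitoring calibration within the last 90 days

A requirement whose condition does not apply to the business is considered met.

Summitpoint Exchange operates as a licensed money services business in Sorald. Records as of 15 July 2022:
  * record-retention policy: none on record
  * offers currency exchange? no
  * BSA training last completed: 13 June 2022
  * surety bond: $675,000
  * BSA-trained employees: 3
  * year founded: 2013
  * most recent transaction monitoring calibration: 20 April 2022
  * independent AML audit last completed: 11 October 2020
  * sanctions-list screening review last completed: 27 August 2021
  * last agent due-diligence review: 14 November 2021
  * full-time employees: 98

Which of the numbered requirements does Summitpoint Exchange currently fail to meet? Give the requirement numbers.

2, 5

1. sanctions-list screening review 322 days ago vs limit 365 → met
2. record-retention policy absent → not met
3. condition 'offers currency exchange' does not hold → requirement n/a → met
4. surety bond $675,000 ≥ $475,000 → met
5. BSA-trained employees 3 < 11 → not met
6. BSA training 32 days ago vs limit 45 → met
7. independent AML audit 642 days ago vs limit 730 → met
8. agent due-diligence review 243 days ago vs limit 270 → met
9. transaction monitoring calibration 86 days ago vs limit 90 → met
Not met: 2, 5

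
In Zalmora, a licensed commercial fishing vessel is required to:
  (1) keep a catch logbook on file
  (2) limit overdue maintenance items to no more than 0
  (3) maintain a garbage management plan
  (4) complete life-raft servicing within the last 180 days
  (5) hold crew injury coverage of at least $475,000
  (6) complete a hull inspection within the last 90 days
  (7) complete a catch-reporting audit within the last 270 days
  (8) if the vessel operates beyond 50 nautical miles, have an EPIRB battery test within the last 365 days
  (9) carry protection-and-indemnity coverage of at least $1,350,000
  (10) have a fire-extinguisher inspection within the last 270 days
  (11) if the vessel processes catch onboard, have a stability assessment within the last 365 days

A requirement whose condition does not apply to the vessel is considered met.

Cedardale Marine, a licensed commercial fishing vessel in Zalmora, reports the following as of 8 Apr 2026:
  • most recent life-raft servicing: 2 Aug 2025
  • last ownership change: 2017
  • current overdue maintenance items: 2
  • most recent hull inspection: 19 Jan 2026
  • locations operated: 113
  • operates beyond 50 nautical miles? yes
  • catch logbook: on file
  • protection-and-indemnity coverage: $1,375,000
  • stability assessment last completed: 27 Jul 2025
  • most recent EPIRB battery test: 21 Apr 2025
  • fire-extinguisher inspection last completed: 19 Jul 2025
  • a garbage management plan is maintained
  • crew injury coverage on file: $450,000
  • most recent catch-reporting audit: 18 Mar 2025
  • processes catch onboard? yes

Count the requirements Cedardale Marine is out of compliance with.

4

1. catch logbook present → met
2. overdue maintenance items 2 > 0 → not met
3. garbage management plan present → met
4. life-raft servicing 249 days ago vs limit 180 → not met
5. crew injury coverage $450,000 < $475,000 → not met
6. hull inspection 79 days ago vs limit 90 → met
7. catch-reporting audit 386 days ago vs limit 270 → not met
8. condition 'operates beyond 50 nautical miles' holds; EPIRB battery test 352 days ago vs limit 365 → met
9. protection-and-indemnity coverage $1,375,000 ≥ $1,350,000 → met
10. fire-extinguisher inspection 263 days ago vs limit 270 → met
11. condition 'processes catch onboard' holds; stability assessment 255 days ago vs limit 365 → met
Not met: 4 of 11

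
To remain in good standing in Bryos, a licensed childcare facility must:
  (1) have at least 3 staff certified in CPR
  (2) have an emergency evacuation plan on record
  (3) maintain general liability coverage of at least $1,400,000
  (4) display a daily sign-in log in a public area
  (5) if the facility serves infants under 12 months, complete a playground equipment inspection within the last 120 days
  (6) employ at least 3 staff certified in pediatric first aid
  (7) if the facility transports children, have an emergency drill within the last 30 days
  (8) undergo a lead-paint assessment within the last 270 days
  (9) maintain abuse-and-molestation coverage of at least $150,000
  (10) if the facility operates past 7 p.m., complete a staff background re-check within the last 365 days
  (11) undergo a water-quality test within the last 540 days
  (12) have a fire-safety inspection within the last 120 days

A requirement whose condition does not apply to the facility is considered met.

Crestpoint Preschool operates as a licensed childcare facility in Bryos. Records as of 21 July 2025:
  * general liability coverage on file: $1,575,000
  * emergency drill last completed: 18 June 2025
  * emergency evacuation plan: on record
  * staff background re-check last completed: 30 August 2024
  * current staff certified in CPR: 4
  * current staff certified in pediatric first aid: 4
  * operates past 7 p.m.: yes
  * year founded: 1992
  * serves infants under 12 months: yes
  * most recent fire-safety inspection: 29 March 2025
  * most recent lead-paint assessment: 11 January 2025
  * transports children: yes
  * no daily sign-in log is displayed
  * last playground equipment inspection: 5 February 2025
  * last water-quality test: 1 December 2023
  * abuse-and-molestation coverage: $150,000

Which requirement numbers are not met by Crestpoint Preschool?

1. staff certified in CPR 4 ≥ 3 → met
2. emergency evacuation plan present → met
3. general liability coverage $1,575,000 ≥ $1,400,000 → met
4. daily sign-in log absent → not met
5. condition 'serves infants under 12 months' holds; playground equipment inspection 166 days ago vs limit 120 → not met
6. staff certified in pediatric first aid 4 ≥ 3 → met
7. condition 'transports children' holds; emergency drill 33 days ago vs limit 30 → not met
8. lead-paint assessment 191 days ago vs limit 270 → met
9. abuse-and-molestation coverage $150,000 ≥ $150,000 → met
10. condition 'operates past 7 p.m.' holds; staff background re-check 325 days ago vs limit 365 → met
11. water-quality test 598 days ago vs limit 540 → not met
12. fire-safety inspection 114 days ago vs limit 120 → met
Not met: 4, 5, 7, 11

4, 5, 7, 11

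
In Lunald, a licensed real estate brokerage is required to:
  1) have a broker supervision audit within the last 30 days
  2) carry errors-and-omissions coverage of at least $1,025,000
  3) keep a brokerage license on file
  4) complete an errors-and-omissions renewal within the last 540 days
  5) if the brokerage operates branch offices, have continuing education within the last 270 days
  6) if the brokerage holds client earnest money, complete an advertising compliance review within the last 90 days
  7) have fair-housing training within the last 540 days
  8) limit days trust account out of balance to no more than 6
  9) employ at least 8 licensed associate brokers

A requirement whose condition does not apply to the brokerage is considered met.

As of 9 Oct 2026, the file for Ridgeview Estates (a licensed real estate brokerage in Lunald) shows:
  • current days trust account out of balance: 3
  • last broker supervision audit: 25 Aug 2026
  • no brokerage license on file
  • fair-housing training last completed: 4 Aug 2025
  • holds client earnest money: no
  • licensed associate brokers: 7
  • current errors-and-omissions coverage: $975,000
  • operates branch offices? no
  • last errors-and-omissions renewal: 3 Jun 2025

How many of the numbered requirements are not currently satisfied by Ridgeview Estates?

4

1. broker supervision audit 45 days ago vs limit 30 → not met
2. errors-and-omissions coverage $975,000 < $1,025,000 → not met
3. brokerage license absent → not met
4. errors-and-omissions renewal 493 days ago vs limit 540 → met
5. condition 'operates branch offices' does not hold → requirement n/a → met
6. condition 'holds client earnest money' does not hold → requirement n/a → met
7. fair-housing training 431 days ago vs limit 540 → met
8. days trust account out of balance 3 ≤ 6 → met
9. licensed associate brokers 7 < 8 → not met
Not met: 4 of 9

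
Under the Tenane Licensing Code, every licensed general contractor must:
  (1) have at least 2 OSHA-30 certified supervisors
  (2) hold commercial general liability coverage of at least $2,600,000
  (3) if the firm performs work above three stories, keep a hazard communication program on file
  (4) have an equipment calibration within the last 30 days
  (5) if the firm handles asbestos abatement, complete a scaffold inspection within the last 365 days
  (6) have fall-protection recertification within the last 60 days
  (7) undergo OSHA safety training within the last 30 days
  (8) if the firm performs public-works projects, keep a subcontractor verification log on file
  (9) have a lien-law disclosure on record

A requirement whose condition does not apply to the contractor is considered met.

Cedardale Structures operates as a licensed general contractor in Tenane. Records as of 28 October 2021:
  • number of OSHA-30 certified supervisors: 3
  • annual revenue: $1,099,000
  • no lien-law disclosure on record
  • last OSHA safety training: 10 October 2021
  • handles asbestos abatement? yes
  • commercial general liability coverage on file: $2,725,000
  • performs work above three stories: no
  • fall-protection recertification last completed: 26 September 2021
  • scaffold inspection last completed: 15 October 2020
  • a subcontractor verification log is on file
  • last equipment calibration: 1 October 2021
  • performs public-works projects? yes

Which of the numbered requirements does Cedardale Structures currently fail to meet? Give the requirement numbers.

1. OSHA-30 certified supervisors 3 ≥ 2 → met
2. commercial general liability coverage $2,725,000 ≥ $2,600,000 → met
3. condition 'performs work above three stories' does not hold → requirement n/a → met
4. equipment calibration 27 days ago vs limit 30 → met
5. condition 'handles asbestos abatement' holds; scaffold inspection 378 days ago vs limit 365 → not met
6. fall-protection recertification 32 days ago vs limit 60 → met
7. OSHA safety training 18 days ago vs limit 30 → met
8. condition 'performs public-works projects' holds; subcontractor verification log present → met
9. lien-law disclosure absent → not met
Not met: 5, 9

5, 9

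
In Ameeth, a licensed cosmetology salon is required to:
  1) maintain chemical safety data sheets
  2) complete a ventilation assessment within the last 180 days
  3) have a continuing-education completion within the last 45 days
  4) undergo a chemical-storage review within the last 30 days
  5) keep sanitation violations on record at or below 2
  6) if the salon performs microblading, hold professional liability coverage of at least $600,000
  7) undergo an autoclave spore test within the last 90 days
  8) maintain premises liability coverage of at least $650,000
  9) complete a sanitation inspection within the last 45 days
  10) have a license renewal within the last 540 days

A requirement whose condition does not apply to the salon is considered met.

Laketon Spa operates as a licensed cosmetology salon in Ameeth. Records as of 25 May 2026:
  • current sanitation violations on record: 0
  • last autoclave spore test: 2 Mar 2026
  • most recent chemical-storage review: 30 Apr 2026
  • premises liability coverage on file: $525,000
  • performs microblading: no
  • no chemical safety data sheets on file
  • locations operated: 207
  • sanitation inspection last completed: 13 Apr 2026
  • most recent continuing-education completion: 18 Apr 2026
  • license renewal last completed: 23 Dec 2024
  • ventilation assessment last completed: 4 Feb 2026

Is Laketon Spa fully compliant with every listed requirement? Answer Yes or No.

No

1. chemical safety data sheets absent → not met
2. ventilation assessment 110 days ago vs limit 180 → met
3. continuing-education completion 37 days ago vs limit 45 → met
4. chemical-storage review 25 days ago vs limit 30 → met
5. sanitation violations on record 0 ≤ 2 → met
6. condition 'performs microblading' does not hold → requirement n/a → met
7. autoclave spore test 84 days ago vs limit 90 → met
8. premises liability coverage $525,000 < $650,000 → not met
9. sanitation inspection 42 days ago vs limit 45 → met
10. license renewal 518 days ago vs limit 540 → met
Not met: 1, 8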